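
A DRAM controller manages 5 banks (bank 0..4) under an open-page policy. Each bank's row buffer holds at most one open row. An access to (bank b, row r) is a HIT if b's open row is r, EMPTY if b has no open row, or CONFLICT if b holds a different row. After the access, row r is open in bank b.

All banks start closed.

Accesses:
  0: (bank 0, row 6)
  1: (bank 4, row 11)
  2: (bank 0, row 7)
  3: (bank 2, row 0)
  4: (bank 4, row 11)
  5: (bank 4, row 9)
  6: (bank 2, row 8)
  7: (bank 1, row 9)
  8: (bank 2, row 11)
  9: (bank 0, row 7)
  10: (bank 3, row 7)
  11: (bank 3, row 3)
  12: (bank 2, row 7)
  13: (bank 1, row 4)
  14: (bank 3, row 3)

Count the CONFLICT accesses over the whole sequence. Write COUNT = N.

COUNT = 7

0: bank 0 row 6 — prev None → EMPTY
1: bank 4 row 11 — prev None → EMPTY
2: bank 0 row 7 — prev 6 → CONFLICT
3: bank 2 row 0 — prev None → EMPTY
4: bank 4 row 11 — prev 11 → HIT
5: bank 4 row 9 — prev 11 → CONFLICT
6: bank 2 row 8 — prev 0 → CONFLICT
7: bank 1 row 9 — prev None → EMPTY
8: bank 2 row 11 — prev 8 → CONFLICT
9: bank 0 row 7 — prev 7 → HIT
10: bank 3 row 7 — prev None → EMPTY
11: bank 3 row 3 — prev 7 → CONFLICT
12: bank 2 row 7 — prev 11 → CONFLICT
13: bank 1 row 4 — prev 9 → CONFLICT
14: bank 3 row 3 — prev 3 → HIT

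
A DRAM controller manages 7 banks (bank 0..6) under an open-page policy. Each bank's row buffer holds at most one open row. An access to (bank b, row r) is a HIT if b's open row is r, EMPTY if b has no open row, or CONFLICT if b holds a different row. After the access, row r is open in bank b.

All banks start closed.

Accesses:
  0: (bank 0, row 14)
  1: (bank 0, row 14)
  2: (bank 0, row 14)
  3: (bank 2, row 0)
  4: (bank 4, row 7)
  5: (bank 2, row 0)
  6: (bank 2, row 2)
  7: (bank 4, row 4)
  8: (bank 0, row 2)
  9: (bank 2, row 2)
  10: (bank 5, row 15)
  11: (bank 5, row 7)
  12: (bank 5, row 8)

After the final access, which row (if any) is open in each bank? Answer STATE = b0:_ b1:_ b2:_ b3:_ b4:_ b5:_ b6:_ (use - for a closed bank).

STATE = b0:2 b1:- b2:2 b3:- b4:4 b5:8 b6:-

#0 (0,14) E
#1 (0,14) H  (was 14)
#2 (0,14) H  (was 14)
#3 (2,0) E
#4 (4,7) E
#5 (2,0) H  (was 0)
#6 (2,2) C  (was 0)
#7 (4,4) C  (was 7)
#8 (0,2) C  (was 14)
#9 (2,2) H  (was 2)
#10 (5,15) E
#11 (5,7) C  (was 15)
#12 (5,8) C  (was 7)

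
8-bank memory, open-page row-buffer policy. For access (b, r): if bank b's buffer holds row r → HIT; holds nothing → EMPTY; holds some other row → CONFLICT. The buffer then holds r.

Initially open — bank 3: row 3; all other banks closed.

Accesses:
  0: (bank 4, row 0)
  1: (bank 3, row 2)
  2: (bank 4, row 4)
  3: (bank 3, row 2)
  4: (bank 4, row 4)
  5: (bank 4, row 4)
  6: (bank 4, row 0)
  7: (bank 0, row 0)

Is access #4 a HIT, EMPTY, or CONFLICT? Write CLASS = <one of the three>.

step 0: bank4 None->0 [EMPTY]
step 1: bank3 3->2 [CONFLICT]
step 2: bank4 0->4 [CONFLICT]
step 3: bank3 2->2 [HIT]
step 4: bank4 4->4 [HIT]
step 5: bank4 4->4 [HIT]
step 6: bank4 4->0 [CONFLICT]
step 7: bank0 None->0 [EMPTY]

CLASS = HIT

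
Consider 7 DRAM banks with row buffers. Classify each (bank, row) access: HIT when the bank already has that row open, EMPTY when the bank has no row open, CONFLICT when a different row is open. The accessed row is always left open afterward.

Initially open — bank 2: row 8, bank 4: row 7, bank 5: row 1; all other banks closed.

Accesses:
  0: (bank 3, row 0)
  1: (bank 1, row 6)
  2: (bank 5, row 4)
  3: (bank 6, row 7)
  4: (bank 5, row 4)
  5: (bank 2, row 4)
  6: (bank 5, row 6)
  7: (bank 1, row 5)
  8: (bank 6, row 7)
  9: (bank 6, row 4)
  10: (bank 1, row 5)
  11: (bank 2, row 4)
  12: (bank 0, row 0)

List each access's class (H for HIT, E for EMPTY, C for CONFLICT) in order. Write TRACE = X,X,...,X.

  [0] b3 r0: no row ⇒ E
  [1] b1 r6: no row ⇒ E
  [2] b5 r4: had r1 ⇒ C
  [3] b6 r7: no row ⇒ E
  [4] b5 r4: had r4 ⇒ H
  [5] b2 r4: had r8 ⇒ C
  [6] b5 r6: had r4 ⇒ C
  [7] b1 r5: had r6 ⇒ C
  [8] b6 r7: had r7 ⇒ H
  [9] b6 r4: had r7 ⇒ C
  [10] b1 r5: had r5 ⇒ H
  [11] b2 r4: had r4 ⇒ H
  [12] b0 r0: no row ⇒ E

TRACE = E,E,C,E,H,C,C,C,H,C,H,H,E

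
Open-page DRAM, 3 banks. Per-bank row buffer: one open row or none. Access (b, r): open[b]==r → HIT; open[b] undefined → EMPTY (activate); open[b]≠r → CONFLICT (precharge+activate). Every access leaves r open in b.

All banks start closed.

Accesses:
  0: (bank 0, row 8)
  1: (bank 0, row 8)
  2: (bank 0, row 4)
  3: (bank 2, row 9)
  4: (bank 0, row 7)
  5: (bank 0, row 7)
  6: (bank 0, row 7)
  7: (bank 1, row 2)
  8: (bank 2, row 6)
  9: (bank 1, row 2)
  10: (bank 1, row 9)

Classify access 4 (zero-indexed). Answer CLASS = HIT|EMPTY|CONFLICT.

0: bank 0 row 8 — prev None → EMPTY
1: bank 0 row 8 — prev 8 → HIT
2: bank 0 row 4 — prev 8 → CONFLICT
3: bank 2 row 9 — prev None → EMPTY
4: bank 0 row 7 — prev 4 → CONFLICT
5: bank 0 row 7 — prev 7 → HIT
6: bank 0 row 7 — prev 7 → HIT
7: bank 1 row 2 — prev None → EMPTY
8: bank 2 row 6 — prev 9 → CONFLICT
9: bank 1 row 2 — prev 2 → HIT
10: bank 1 row 9 — prev 2 → CONFLICT

CLASS = CONFLICT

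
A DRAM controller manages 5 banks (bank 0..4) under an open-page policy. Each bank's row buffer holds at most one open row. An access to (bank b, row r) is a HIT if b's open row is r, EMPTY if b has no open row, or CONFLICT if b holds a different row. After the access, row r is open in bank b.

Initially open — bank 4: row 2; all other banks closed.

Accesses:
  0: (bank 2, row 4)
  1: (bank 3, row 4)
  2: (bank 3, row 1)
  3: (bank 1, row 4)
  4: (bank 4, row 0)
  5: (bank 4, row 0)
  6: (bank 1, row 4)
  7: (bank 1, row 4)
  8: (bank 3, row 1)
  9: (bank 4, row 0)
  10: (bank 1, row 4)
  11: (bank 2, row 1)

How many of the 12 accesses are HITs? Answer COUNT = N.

COUNT = 6

step 0: bank2 None->4 [EMPTY]
step 1: bank3 None->4 [EMPTY]
step 2: bank3 4->1 [CONFLICT]
step 3: bank1 None->4 [EMPTY]
step 4: bank4 2->0 [CONFLICT]
step 5: bank4 0->0 [HIT]
step 6: bank1 4->4 [HIT]
step 7: bank1 4->4 [HIT]
step 8: bank3 1->1 [HIT]
step 9: bank4 0->0 [HIT]
step 10: bank1 4->4 [HIT]
step 11: bank2 4->1 [CONFLICT]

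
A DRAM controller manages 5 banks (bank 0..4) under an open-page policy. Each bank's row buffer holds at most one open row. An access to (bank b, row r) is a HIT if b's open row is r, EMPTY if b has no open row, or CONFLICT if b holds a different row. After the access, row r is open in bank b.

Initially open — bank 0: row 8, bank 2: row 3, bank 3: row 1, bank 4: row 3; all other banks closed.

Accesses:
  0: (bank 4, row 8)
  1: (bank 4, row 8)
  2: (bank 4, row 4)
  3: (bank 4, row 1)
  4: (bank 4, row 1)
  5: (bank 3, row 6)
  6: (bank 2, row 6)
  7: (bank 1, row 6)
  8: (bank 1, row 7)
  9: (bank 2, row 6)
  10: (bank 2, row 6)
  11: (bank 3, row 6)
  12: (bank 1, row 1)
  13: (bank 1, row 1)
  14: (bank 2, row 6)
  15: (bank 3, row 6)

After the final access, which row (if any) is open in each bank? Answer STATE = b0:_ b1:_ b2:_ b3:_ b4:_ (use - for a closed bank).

step 0: bank4 3->8 [CONFLICT]
step 1: bank4 8->8 [HIT]
step 2: bank4 8->4 [CONFLICT]
step 3: bank4 4->1 [CONFLICT]
step 4: bank4 1->1 [HIT]
step 5: bank3 1->6 [CONFLICT]
step 6: bank2 3->6 [CONFLICT]
step 7: bank1 None->6 [EMPTY]
step 8: bank1 6->7 [CONFLICT]
step 9: bank2 6->6 [HIT]
step 10: bank2 6->6 [HIT]
step 11: bank3 6->6 [HIT]
step 12: bank1 7->1 [CONFLICT]
step 13: bank1 1->1 [HIT]
step 14: bank2 6->6 [HIT]
step 15: bank3 6->6 [HIT]

STATE = b0:8 b1:1 b2:6 b3:6 b4:1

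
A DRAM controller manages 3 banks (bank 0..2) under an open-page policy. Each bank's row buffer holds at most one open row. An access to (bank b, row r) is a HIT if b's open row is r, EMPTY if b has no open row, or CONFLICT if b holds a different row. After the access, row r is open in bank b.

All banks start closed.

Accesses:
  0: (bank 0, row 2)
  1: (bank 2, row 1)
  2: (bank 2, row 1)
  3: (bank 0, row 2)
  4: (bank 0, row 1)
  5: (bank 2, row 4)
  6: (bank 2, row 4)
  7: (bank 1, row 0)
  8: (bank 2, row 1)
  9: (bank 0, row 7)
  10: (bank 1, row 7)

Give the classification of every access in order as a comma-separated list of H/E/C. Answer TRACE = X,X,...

#0 (0,2) E
#1 (2,1) E
#2 (2,1) H  (was 1)
#3 (0,2) H  (was 2)
#4 (0,1) C  (was 2)
#5 (2,4) C  (was 1)
#6 (2,4) H  (was 4)
#7 (1,0) E
#8 (2,1) C  (was 4)
#9 (0,7) C  (was 1)
#10 (1,7) C  (was 0)

TRACE = E,E,H,H,C,C,H,E,C,C,C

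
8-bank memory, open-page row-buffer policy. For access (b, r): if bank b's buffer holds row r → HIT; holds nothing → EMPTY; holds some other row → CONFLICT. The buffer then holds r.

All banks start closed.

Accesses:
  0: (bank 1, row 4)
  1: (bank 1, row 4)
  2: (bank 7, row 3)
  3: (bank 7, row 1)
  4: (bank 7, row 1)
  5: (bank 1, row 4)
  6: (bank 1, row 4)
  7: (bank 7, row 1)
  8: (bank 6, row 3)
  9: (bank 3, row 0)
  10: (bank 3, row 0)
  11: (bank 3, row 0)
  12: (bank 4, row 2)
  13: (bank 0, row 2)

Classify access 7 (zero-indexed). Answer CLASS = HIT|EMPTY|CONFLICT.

0: bank 1 row 4 — prev None → EMPTY
1: bank 1 row 4 — prev 4 → HIT
2: bank 7 row 3 — prev None → EMPTY
3: bank 7 row 1 — prev 3 → CONFLICT
4: bank 7 row 1 — prev 1 → HIT
5: bank 1 row 4 — prev 4 → HIT
6: bank 1 row 4 — prev 4 → HIT
7: bank 7 row 1 — prev 1 → HIT
8: bank 6 row 3 — prev None → EMPTY
9: bank 3 row 0 — prev None → EMPTY
10: bank 3 row 0 — prev 0 → HIT
11: bank 3 row 0 — prev 0 → HIT
12: bank 4 row 2 — prev None → EMPTY
13: bank 0 row 2 — prev None → EMPTY

CLASS = HIT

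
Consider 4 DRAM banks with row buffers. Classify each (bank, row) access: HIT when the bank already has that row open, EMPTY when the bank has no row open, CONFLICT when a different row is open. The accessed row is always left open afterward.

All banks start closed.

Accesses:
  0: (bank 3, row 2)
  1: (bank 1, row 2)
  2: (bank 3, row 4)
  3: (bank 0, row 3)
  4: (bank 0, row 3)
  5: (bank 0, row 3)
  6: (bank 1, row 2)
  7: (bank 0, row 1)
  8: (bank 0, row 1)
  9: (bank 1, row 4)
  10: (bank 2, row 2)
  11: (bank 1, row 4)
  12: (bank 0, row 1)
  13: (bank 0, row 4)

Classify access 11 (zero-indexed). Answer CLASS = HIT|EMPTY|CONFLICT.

  [0] b3 r2: no row ⇒ E
  [1] b1 r2: no row ⇒ E
  [2] b3 r4: had r2 ⇒ C
  [3] b0 r3: no row ⇒ E
  [4] b0 r3: had r3 ⇒ H
  [5] b0 r3: had r3 ⇒ H
  [6] b1 r2: had r2 ⇒ H
  [7] b0 r1: had r3 ⇒ C
  [8] b0 r1: had r1 ⇒ H
  [9] b1 r4: had r2 ⇒ C
  [10] b2 r2: no row ⇒ E
  [11] b1 r4: had r4 ⇒ H
  [12] b0 r1: had r1 ⇒ H
  [13] b0 r4: had r1 ⇒ C

CLASS = HIT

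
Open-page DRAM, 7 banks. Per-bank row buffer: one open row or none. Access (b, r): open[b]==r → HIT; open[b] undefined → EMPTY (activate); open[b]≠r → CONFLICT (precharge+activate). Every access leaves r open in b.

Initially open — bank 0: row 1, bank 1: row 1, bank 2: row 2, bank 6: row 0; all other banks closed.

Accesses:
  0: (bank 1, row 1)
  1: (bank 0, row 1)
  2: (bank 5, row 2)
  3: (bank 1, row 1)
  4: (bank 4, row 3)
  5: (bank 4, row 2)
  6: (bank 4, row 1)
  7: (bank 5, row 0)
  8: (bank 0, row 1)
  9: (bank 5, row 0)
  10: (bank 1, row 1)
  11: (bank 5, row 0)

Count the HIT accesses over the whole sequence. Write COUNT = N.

0: bank 1 row 1 — prev 1 → HIT
1: bank 0 row 1 — prev 1 → HIT
2: bank 5 row 2 — prev None → EMPTY
3: bank 1 row 1 — prev 1 → HIT
4: bank 4 row 3 — prev None → EMPTY
5: bank 4 row 2 — prev 3 → CONFLICT
6: bank 4 row 1 — prev 2 → CONFLICT
7: bank 5 row 0 — prev 2 → CONFLICT
8: bank 0 row 1 — prev 1 → HIT
9: bank 5 row 0 — prev 0 → HIT
10: bank 1 row 1 — prev 1 → HIT
11: bank 5 row 0 — prev 0 → HIT

COUNT = 7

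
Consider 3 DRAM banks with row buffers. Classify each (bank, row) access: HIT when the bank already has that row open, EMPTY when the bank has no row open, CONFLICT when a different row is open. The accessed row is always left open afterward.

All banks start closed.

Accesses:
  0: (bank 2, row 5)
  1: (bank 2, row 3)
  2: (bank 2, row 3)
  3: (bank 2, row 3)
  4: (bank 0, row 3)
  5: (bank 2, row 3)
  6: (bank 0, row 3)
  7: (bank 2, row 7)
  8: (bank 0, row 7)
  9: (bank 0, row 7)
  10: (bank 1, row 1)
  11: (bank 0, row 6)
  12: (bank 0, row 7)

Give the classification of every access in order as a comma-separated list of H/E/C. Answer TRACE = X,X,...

TRACE = E,C,H,H,E,H,H,C,C,H,E,C,C

#0 (2,5) E
#1 (2,3) C  (was 5)
#2 (2,3) H  (was 3)
#3 (2,3) H  (was 3)
#4 (0,3) E
#5 (2,3) H  (was 3)
#6 (0,3) H  (was 3)
#7 (2,7) C  (was 3)
#8 (0,7) C  (was 3)
#9 (0,7) H  (was 7)
#10 (1,1) E
#11 (0,6) C  (was 7)
#12 (0,7) C  (was 6)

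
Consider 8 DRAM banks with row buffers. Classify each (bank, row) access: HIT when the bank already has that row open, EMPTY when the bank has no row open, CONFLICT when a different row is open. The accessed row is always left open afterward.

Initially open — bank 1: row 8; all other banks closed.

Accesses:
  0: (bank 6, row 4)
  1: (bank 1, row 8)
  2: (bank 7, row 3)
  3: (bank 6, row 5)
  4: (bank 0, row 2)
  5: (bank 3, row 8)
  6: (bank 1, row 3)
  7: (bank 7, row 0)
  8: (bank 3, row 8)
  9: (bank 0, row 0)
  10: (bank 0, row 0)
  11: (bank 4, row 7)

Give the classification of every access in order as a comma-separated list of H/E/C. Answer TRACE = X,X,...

TRACE = E,H,E,C,E,E,C,C,H,C,H,E

  [0] b6 r4: no row ⇒ E
  [1] b1 r8: had r8 ⇒ H
  [2] b7 r3: no row ⇒ E
  [3] b6 r5: had r4 ⇒ C
  [4] b0 r2: no row ⇒ E
  [5] b3 r8: no row ⇒ E
  [6] b1 r3: had r8 ⇒ C
  [7] b7 r0: had r3 ⇒ C
  [8] b3 r8: had r8 ⇒ H
  [9] b0 r0: had r2 ⇒ C
  [10] b0 r0: had r0 ⇒ H
  [11] b4 r7: no row ⇒ E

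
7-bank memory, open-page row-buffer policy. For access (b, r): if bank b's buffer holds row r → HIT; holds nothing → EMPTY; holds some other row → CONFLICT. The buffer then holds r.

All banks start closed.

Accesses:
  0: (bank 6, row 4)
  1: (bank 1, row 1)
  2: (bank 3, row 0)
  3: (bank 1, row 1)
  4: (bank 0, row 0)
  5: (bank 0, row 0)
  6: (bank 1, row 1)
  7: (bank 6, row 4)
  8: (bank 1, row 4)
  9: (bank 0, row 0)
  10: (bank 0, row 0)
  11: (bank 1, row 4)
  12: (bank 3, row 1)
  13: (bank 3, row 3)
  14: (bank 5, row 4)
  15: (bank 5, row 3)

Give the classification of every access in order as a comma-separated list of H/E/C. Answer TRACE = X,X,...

  [0] b6 r4: no row ⇒ E
  [1] b1 r1: no row ⇒ E
  [2] b3 r0: no row ⇒ E
  [3] b1 r1: had r1 ⇒ H
  [4] b0 r0: no row ⇒ E
  [5] b0 r0: had r0 ⇒ H
  [6] b1 r1: had r1 ⇒ H
  [7] b6 r4: had r4 ⇒ H
  [8] b1 r4: had r1 ⇒ C
  [9] b0 r0: had r0 ⇒ H
  [10] b0 r0: had r0 ⇒ H
  [11] b1 r4: had r4 ⇒ H
  [12] b3 r1: had r0 ⇒ C
  [13] b3 r3: had r1 ⇒ C
  [14] b5 r4: no row ⇒ E
  [15] b5 r3: had r4 ⇒ C

TRACE = E,E,E,H,E,H,H,H,C,H,H,H,C,C,E,C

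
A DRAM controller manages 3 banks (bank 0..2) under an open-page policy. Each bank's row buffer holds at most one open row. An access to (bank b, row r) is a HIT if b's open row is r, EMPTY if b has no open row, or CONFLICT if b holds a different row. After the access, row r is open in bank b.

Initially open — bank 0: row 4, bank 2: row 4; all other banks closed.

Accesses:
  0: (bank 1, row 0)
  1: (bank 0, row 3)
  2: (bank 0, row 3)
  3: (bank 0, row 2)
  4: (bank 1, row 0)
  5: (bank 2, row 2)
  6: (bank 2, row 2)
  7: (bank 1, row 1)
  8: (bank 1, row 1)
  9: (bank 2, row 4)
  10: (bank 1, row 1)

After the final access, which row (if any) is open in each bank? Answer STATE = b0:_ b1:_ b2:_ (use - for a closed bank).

STATE = b0:2 b1:1 b2:4

0: bank 1 row 0 — prev None → EMPTY
1: bank 0 row 3 — prev 4 → CONFLICT
2: bank 0 row 3 — prev 3 → HIT
3: bank 0 row 2 — prev 3 → CONFLICT
4: bank 1 row 0 — prev 0 → HIT
5: bank 2 row 2 — prev 4 → CONFLICT
6: bank 2 row 2 — prev 2 → HIT
7: bank 1 row 1 — prev 0 → CONFLICT
8: bank 1 row 1 — prev 1 → HIT
9: bank 2 row 4 — prev 2 → CONFLICT
10: bank 1 row 1 — prev 1 → HIT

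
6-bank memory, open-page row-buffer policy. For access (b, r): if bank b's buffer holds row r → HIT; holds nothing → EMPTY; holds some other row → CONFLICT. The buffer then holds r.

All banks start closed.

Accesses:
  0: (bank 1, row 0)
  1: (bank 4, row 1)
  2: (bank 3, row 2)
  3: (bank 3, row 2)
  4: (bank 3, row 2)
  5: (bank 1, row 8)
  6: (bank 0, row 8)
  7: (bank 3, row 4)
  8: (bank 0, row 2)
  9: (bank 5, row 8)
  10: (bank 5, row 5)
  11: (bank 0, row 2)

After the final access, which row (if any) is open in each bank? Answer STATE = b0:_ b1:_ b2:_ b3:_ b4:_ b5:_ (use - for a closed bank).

STATE = b0:2 b1:8 b2:- b3:4 b4:1 b5:5

0: bank 1 row 0 — prev None → EMPTY
1: bank 4 row 1 — prev None → EMPTY
2: bank 3 row 2 — prev None → EMPTY
3: bank 3 row 2 — prev 2 → HIT
4: bank 3 row 2 — prev 2 → HIT
5: bank 1 row 8 — prev 0 → CONFLICT
6: bank 0 row 8 — prev None → EMPTY
7: bank 3 row 4 — prev 2 → CONFLICT
8: bank 0 row 2 — prev 8 → CONFLICT
9: bank 5 row 8 — prev None → EMPTY
10: bank 5 row 5 — prev 8 → CONFLICT
11: bank 0 row 2 — prev 2 → HIT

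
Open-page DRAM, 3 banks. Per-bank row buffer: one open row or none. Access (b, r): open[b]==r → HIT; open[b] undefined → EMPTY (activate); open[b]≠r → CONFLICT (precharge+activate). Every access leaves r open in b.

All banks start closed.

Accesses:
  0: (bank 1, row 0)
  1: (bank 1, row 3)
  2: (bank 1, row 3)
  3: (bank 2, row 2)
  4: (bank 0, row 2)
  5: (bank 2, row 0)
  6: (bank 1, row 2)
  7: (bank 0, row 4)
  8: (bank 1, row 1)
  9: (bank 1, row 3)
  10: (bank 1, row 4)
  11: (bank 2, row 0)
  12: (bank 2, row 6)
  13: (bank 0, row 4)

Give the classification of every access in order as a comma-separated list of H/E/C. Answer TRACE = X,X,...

0: bank 1 row 0 — prev None → EMPTY
1: bank 1 row 3 — prev 0 → CONFLICT
2: bank 1 row 3 — prev 3 → HIT
3: bank 2 row 2 — prev None → EMPTY
4: bank 0 row 2 — prev None → EMPTY
5: bank 2 row 0 — prev 2 → CONFLICT
6: bank 1 row 2 — prev 3 → CONFLICT
7: bank 0 row 4 — prev 2 → CONFLICT
8: bank 1 row 1 — prev 2 → CONFLICT
9: bank 1 row 3 — prev 1 → CONFLICT
10: bank 1 row 4 — prev 3 → CONFLICT
11: bank 2 row 0 — prev 0 → HIT
12: bank 2 row 6 — prev 0 → CONFLICT
13: bank 0 row 4 — prev 4 → HIT

TRACE = E,C,H,E,E,C,C,C,C,C,C,H,C,H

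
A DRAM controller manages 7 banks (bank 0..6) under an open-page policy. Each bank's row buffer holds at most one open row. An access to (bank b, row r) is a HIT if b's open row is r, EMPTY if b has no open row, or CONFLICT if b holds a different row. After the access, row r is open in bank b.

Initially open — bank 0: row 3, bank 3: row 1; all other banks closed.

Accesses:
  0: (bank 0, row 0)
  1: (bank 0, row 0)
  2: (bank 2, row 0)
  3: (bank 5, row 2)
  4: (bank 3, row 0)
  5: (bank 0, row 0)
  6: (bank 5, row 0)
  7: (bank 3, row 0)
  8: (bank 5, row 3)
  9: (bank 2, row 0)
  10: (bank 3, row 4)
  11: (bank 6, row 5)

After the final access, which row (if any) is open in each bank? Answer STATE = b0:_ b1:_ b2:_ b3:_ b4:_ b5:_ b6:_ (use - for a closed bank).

STATE = b0:0 b1:- b2:0 b3:4 b4:- b5:3 b6:5

#0 (0,0) C  (was 3)
#1 (0,0) H  (was 0)
#2 (2,0) E
#3 (5,2) E
#4 (3,0) C  (was 1)
#5 (0,0) H  (was 0)
#6 (5,0) C  (was 2)
#7 (3,0) H  (was 0)
#8 (5,3) C  (was 0)
#9 (2,0) H  (was 0)
#10 (3,4) C  (was 0)
#11 (6,5) E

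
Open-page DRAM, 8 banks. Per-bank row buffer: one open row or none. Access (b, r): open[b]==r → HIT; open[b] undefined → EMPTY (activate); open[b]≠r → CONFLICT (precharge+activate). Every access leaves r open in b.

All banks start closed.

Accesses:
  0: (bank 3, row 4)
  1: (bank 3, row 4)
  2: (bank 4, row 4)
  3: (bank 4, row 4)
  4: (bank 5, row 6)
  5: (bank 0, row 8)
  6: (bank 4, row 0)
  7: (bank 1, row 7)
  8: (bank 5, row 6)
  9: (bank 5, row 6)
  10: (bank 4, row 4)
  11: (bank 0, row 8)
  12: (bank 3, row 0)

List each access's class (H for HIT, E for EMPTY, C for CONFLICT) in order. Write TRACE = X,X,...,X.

TRACE = E,H,E,H,E,E,C,E,H,H,C,H,C

  [0] b3 r4: no row ⇒ E
  [1] b3 r4: had r4 ⇒ H
  [2] b4 r4: no row ⇒ E
  [3] b4 r4: had r4 ⇒ H
  [4] b5 r6: no row ⇒ E
  [5] b0 r8: no row ⇒ E
  [6] b4 r0: had r4 ⇒ C
  [7] b1 r7: no row ⇒ E
  [8] b5 r6: had r6 ⇒ H
  [9] b5 r6: had r6 ⇒ H
  [10] b4 r4: had r0 ⇒ C
  [11] b0 r8: had r8 ⇒ H
  [12] b3 r0: had r4 ⇒ C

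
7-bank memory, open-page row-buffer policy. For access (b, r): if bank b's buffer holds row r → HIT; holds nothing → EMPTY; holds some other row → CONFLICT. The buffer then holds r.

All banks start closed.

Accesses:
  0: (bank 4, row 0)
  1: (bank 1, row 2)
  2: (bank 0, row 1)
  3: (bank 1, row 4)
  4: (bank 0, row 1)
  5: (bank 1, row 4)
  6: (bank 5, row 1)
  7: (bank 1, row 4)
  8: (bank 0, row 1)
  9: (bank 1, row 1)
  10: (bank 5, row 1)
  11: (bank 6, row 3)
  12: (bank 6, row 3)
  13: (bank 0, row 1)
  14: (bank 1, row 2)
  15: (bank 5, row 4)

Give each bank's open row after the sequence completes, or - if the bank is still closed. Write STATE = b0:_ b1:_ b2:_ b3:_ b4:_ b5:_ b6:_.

step 0: bank4 None->0 [EMPTY]
step 1: bank1 None->2 [EMPTY]
step 2: bank0 None->1 [EMPTY]
step 3: bank1 2->4 [CONFLICT]
step 4: bank0 1->1 [HIT]
step 5: bank1 4->4 [HIT]
step 6: bank5 None->1 [EMPTY]
step 7: bank1 4->4 [HIT]
step 8: bank0 1->1 [HIT]
step 9: bank1 4->1 [CONFLICT]
step 10: bank5 1->1 [HIT]
step 11: bank6 None->3 [EMPTY]
step 12: bank6 3->3 [HIT]
step 13: bank0 1->1 [HIT]
step 14: bank1 1->2 [CONFLICT]
step 15: bank5 1->4 [CONFLICT]

STATE = b0:1 b1:2 b2:- b3:- b4:0 b5:4 b6:3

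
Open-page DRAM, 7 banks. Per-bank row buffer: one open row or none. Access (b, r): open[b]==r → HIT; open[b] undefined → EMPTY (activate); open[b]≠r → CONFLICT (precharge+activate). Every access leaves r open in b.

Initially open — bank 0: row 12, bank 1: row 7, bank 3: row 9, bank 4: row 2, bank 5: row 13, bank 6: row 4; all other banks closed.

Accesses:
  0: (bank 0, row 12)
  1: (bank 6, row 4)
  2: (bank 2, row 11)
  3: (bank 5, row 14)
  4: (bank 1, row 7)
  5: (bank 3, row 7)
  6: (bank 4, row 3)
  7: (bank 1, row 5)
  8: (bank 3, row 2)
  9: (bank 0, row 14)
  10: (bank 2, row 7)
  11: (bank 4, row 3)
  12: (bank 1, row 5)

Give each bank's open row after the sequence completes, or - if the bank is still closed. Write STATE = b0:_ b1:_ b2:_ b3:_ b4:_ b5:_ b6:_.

STATE = b0:14 b1:5 b2:7 b3:2 b4:3 b5:14 b6:4

0: bank 0 row 12 — prev 12 → HIT
1: bank 6 row 4 — prev 4 → HIT
2: bank 2 row 11 — prev None → EMPTY
3: bank 5 row 14 — prev 13 → CONFLICT
4: bank 1 row 7 — prev 7 → HIT
5: bank 3 row 7 — prev 9 → CONFLICT
6: bank 4 row 3 — prev 2 → CONFLICT
7: bank 1 row 5 — prev 7 → CONFLICT
8: bank 3 row 2 — prev 7 → CONFLICT
9: bank 0 row 14 — prev 12 → CONFLICT
10: bank 2 row 7 — prev 11 → CONFLICT
11: bank 4 row 3 — prev 3 → HIT
12: bank 1 row 5 — prev 5 → HIT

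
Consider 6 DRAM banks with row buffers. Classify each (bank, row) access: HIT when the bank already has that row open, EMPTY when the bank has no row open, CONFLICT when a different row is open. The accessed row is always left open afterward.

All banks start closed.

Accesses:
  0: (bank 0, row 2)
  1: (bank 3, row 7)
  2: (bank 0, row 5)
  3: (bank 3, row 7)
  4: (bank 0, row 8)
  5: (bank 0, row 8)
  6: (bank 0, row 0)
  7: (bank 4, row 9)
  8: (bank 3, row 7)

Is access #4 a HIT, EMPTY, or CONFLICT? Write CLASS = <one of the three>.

step 0: bank0 None->2 [EMPTY]
step 1: bank3 None->7 [EMPTY]
step 2: bank0 2->5 [CONFLICT]
step 3: bank3 7->7 [HIT]
step 4: bank0 5->8 [CONFLICT]
step 5: bank0 8->8 [HIT]
step 6: bank0 8->0 [CONFLICT]
step 7: bank4 None->9 [EMPTY]
step 8: bank3 7->7 [HIT]

CLASS = CONFLICT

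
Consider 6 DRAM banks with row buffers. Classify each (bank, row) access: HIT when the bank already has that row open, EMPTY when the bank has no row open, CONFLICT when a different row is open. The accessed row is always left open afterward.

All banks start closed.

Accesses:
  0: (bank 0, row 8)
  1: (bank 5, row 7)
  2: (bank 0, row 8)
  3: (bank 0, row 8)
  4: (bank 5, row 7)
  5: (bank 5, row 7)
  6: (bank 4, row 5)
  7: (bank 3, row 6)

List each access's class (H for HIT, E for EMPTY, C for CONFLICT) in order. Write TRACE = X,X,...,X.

TRACE = E,E,H,H,H,H,E,E

#0 (0,8) E
#1 (5,7) E
#2 (0,8) H  (was 8)
#3 (0,8) H  (was 8)
#4 (5,7) H  (was 7)
#5 (5,7) H  (was 7)
#6 (4,5) E
#7 (3,6) E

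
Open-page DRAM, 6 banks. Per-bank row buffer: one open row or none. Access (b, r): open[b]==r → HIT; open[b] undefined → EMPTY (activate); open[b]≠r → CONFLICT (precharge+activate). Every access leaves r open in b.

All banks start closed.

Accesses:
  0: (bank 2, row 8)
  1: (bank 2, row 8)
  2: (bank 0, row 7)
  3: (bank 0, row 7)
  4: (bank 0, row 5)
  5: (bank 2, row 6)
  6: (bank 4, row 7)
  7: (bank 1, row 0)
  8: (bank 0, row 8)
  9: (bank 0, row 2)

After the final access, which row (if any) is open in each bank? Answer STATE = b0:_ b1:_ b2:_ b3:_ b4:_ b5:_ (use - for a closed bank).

STATE = b0:2 b1:0 b2:6 b3:- b4:7 b5:-

0: bank 2 row 8 — prev None → EMPTY
1: bank 2 row 8 — prev 8 → HIT
2: bank 0 row 7 — prev None → EMPTY
3: bank 0 row 7 — prev 7 → HIT
4: bank 0 row 5 — prev 7 → CONFLICT
5: bank 2 row 6 — prev 8 → CONFLICT
6: bank 4 row 7 — prev None → EMPTY
7: bank 1 row 0 — prev None → EMPTY
8: bank 0 row 8 — prev 5 → CONFLICT
9: bank 0 row 2 — prev 8 → CONFLICT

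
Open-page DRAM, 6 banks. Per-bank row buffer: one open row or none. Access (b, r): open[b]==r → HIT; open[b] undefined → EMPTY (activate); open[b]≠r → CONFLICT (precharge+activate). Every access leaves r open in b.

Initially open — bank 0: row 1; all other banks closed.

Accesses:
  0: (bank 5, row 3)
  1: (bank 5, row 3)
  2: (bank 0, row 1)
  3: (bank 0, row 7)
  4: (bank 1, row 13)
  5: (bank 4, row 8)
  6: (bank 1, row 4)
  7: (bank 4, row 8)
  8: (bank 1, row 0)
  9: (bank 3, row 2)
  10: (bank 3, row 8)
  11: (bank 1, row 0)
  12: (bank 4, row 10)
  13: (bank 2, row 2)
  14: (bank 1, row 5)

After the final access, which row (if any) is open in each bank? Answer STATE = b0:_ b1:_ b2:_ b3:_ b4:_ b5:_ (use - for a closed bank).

STATE = b0:7 b1:5 b2:2 b3:8 b4:10 b5:3

0: bank 5 row 3 — prev None → EMPTY
1: bank 5 row 3 — prev 3 → HIT
2: bank 0 row 1 — prev 1 → HIT
3: bank 0 row 7 — prev 1 → CONFLICT
4: bank 1 row 13 — prev None → EMPTY
5: bank 4 row 8 — prev None → EMPTY
6: bank 1 row 4 — prev 13 → CONFLICT
7: bank 4 row 8 — prev 8 → HIT
8: bank 1 row 0 — prev 4 → CONFLICT
9: bank 3 row 2 — prev None → EMPTY
10: bank 3 row 8 — prev 2 → CONFLICT
11: bank 1 row 0 — prev 0 → HIT
12: bank 4 row 10 — prev 8 → CONFLICT
13: bank 2 row 2 — prev None → EMPTY
14: bank 1 row 5 — prev 0 → CONFLICT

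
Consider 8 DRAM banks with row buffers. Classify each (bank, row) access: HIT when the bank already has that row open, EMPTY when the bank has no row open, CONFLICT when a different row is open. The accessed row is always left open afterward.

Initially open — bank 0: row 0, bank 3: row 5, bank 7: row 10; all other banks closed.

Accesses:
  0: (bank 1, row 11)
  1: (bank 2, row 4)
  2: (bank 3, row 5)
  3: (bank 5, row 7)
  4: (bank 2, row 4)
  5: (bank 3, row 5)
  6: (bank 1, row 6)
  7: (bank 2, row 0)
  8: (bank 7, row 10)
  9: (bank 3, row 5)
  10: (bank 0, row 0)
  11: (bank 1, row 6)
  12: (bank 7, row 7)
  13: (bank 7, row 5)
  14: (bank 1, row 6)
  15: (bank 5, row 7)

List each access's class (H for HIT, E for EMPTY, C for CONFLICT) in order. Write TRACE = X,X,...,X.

  [0] b1 r11: no row ⇒ E
  [1] b2 r4: no row ⇒ E
  [2] b3 r5: had r5 ⇒ H
  [3] b5 r7: no row ⇒ E
  [4] b2 r4: had r4 ⇒ H
  [5] b3 r5: had r5 ⇒ H
  [6] b1 r6: had r11 ⇒ C
  [7] b2 r0: had r4 ⇒ C
  [8] b7 r10: had r10 ⇒ H
  [9] b3 r5: had r5 ⇒ H
  [10] b0 r0: had r0 ⇒ H
  [11] b1 r6: had r6 ⇒ H
  [12] b7 r7: had r10 ⇒ C
  [13] b7 r5: had r7 ⇒ C
  [14] b1 r6: had r6 ⇒ H
  [15] b5 r7: had r7 ⇒ H

TRACE = E,E,H,E,H,H,C,C,H,H,H,H,C,C,H,H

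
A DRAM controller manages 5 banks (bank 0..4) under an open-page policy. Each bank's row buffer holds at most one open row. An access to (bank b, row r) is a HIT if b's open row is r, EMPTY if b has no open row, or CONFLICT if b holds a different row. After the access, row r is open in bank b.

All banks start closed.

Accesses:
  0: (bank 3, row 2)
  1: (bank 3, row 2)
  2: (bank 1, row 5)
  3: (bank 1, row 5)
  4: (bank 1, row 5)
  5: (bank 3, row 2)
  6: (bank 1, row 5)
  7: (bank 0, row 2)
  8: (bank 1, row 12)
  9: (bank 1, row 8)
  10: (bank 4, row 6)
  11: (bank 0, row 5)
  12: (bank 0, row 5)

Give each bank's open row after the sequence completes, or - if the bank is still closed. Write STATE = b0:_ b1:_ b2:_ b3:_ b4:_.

#0 (3,2) E
#1 (3,2) H  (was 2)
#2 (1,5) E
#3 (1,5) H  (was 5)
#4 (1,5) H  (was 5)
#5 (3,2) H  (was 2)
#6 (1,5) H  (was 5)
#7 (0,2) E
#8 (1,12) C  (was 5)
#9 (1,8) C  (was 12)
#10 (4,6) E
#11 (0,5) C  (was 2)
#12 (0,5) H  (was 5)

STATE = b0:5 b1:8 b2:- b3:2 b4:6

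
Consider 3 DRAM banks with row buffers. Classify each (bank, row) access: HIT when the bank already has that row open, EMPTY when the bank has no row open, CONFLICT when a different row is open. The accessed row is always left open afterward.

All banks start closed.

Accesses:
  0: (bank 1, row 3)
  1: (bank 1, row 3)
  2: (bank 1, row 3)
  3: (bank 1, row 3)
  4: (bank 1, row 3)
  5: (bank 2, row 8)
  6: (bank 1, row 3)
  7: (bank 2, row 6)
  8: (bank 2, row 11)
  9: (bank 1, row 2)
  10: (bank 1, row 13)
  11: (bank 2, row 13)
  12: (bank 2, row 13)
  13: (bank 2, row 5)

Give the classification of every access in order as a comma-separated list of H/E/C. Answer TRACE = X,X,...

TRACE = E,H,H,H,H,E,H,C,C,C,C,C,H,C

#0 (1,3) E
#1 (1,3) H  (was 3)
#2 (1,3) H  (was 3)
#3 (1,3) H  (was 3)
#4 (1,3) H  (was 3)
#5 (2,8) E
#6 (1,3) H  (was 3)
#7 (2,6) C  (was 8)
#8 (2,11) C  (was 6)
#9 (1,2) C  (was 3)
#10 (1,13) C  (was 2)
#11 (2,13) C  (was 11)
#12 (2,13) H  (was 13)
#13 (2,5) C  (was 13)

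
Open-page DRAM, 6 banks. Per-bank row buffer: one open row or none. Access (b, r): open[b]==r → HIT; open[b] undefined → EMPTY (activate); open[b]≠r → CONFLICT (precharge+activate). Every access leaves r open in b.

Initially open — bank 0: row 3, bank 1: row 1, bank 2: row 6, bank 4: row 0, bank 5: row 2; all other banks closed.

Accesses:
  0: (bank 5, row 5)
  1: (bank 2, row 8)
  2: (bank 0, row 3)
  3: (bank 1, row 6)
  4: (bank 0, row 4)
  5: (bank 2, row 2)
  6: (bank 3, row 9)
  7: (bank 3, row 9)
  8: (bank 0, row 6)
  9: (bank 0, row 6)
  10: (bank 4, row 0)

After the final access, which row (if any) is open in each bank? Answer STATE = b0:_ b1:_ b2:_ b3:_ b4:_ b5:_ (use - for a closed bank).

STATE = b0:6 b1:6 b2:2 b3:9 b4:0 b5:5

step 0: bank5 2->5 [CONFLICT]
step 1: bank2 6->8 [CONFLICT]
step 2: bank0 3->3 [HIT]
step 3: bank1 1->6 [CONFLICT]
step 4: bank0 3->4 [CONFLICT]
step 5: bank2 8->2 [CONFLICT]
step 6: bank3 None->9 [EMPTY]
step 7: bank3 9->9 [HIT]
step 8: bank0 4->6 [CONFLICT]
step 9: bank0 6->6 [HIT]
step 10: bank4 0->0 [HIT]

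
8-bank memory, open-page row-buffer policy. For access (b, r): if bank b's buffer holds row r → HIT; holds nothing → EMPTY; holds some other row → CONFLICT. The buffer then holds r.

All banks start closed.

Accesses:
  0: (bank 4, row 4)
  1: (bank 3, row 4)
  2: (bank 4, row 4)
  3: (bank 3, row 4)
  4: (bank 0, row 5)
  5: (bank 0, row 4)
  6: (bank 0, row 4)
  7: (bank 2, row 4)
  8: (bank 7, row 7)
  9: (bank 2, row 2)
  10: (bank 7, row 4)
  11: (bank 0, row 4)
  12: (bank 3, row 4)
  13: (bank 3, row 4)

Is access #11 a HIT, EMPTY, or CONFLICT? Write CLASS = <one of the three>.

step 0: bank4 None->4 [EMPTY]
step 1: bank3 None->4 [EMPTY]
step 2: bank4 4->4 [HIT]
step 3: bank3 4->4 [HIT]
step 4: bank0 None->5 [EMPTY]
step 5: bank0 5->4 [CONFLICT]
step 6: bank0 4->4 [HIT]
step 7: bank2 None->4 [EMPTY]
step 8: bank7 None->7 [EMPTY]
step 9: bank2 4->2 [CONFLICT]
step 10: bank7 7->4 [CONFLICT]
step 11: bank0 4->4 [HIT]
step 12: bank3 4->4 [HIT]
step 13: bank3 4->4 [HIT]

CLASS = HIT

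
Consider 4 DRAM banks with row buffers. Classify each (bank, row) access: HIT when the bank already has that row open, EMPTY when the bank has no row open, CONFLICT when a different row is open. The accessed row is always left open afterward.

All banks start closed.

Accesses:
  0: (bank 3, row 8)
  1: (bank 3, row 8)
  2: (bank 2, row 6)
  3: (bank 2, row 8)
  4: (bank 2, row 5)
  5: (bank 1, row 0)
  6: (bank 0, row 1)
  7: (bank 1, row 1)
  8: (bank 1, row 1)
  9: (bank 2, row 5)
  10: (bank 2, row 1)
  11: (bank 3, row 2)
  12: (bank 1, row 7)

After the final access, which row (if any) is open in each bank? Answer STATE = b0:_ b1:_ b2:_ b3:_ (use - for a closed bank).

STATE = b0:1 b1:7 b2:1 b3:2

  [0] b3 r8: no row ⇒ E
  [1] b3 r8: had r8 ⇒ H
  [2] b2 r6: no row ⇒ E
  [3] b2 r8: had r6 ⇒ C
  [4] b2 r5: had r8 ⇒ C
  [5] b1 r0: no row ⇒ E
  [6] b0 r1: no row ⇒ E
  [7] b1 r1: had r0 ⇒ C
  [8] b1 r1: had r1 ⇒ H
  [9] b2 r5: had r5 ⇒ H
  [10] b2 r1: had r5 ⇒ C
  [11] b3 r2: had r8 ⇒ C
  [12] b1 r7: had r1 ⇒ C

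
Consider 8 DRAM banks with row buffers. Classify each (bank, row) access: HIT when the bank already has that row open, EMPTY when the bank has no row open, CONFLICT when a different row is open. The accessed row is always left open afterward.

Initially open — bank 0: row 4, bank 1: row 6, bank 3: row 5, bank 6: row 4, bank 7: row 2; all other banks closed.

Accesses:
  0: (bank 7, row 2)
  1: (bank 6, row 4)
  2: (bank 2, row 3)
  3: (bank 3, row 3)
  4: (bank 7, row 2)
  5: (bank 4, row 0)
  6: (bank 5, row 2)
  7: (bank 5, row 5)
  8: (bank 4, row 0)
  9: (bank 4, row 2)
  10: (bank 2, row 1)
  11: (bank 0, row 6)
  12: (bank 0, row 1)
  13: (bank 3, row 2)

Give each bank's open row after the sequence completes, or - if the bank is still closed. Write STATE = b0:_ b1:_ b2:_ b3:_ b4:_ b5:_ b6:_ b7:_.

0: bank 7 row 2 — prev 2 → HIT
1: bank 6 row 4 — prev 4 → HIT
2: bank 2 row 3 — prev None → EMPTY
3: bank 3 row 3 — prev 5 → CONFLICT
4: bank 7 row 2 — prev 2 → HIT
5: bank 4 row 0 — prev None → EMPTY
6: bank 5 row 2 — prev None → EMPTY
7: bank 5 row 5 — prev 2 → CONFLICT
8: bank 4 row 0 — prev 0 → HIT
9: bank 4 row 2 — prev 0 → CONFLICT
10: bank 2 row 1 — prev 3 → CONFLICT
11: bank 0 row 6 — prev 4 → CONFLICT
12: bank 0 row 1 — prev 6 → CONFLICT
13: bank 3 row 2 — prev 3 → CONFLICT

STATE = b0:1 b1:6 b2:1 b3:2 b4:2 b5:5 b6:4 b7:2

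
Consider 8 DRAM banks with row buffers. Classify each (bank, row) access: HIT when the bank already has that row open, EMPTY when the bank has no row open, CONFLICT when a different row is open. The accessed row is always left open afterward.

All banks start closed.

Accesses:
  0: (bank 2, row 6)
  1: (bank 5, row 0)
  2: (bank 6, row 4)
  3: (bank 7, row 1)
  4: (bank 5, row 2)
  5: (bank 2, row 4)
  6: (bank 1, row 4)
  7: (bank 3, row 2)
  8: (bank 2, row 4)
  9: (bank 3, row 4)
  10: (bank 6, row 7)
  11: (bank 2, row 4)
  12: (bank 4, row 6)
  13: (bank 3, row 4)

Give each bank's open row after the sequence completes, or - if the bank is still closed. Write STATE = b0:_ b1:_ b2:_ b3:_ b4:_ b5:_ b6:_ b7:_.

STATE = b0:- b1:4 b2:4 b3:4 b4:6 b5:2 b6:7 b7:1

  [0] b2 r6: no row ⇒ E
  [1] b5 r0: no row ⇒ E
  [2] b6 r4: no row ⇒ E
  [3] b7 r1: no row ⇒ E
  [4] b5 r2: had r0 ⇒ C
  [5] b2 r4: had r6 ⇒ C
  [6] b1 r4: no row ⇒ E
  [7] b3 r2: no row ⇒ E
  [8] b2 r4: had r4 ⇒ H
  [9] b3 r4: had r2 ⇒ C
  [10] b6 r7: had r4 ⇒ C
  [11] b2 r4: had r4 ⇒ H
  [12] b4 r6: no row ⇒ E
  [13] b3 r4: had r4 ⇒ H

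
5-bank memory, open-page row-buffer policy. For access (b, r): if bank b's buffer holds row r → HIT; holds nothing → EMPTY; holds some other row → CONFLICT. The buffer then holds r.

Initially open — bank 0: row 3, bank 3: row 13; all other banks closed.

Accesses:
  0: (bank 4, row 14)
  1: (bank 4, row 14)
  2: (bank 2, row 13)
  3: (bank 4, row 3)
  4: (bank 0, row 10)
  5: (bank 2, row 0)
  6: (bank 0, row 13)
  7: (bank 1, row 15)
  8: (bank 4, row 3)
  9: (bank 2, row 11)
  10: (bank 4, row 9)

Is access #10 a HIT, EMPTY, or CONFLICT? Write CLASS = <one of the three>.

step 0: bank4 None->14 [EMPTY]
step 1: bank4 14->14 [HIT]
step 2: bank2 None->13 [EMPTY]
step 3: bank4 14->3 [CONFLICT]
step 4: bank0 3->10 [CONFLICT]
step 5: bank2 13->0 [CONFLICT]
step 6: bank0 10->13 [CONFLICT]
step 7: bank1 None->15 [EMPTY]
step 8: bank4 3->3 [HIT]
step 9: bank2 0->11 [CONFLICT]
step 10: bank4 3->9 [CONFLICT]

CLASS = CONFLICT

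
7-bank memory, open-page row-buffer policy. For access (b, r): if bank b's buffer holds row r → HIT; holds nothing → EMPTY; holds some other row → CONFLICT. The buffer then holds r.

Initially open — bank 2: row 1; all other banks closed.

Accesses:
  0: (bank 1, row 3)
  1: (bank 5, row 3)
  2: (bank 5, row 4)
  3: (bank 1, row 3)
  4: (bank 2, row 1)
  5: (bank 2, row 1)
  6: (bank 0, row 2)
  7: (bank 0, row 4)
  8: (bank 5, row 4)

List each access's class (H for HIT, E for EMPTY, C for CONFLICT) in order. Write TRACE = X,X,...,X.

  [0] b1 r3: no row ⇒ E
  [1] b5 r3: no row ⇒ E
  [2] b5 r4: had r3 ⇒ C
  [3] b1 r3: had r3 ⇒ H
  [4] b2 r1: had r1 ⇒ H
  [5] b2 r1: had r1 ⇒ H
  [6] b0 r2: no row ⇒ E
  [7] b0 r4: had r2 ⇒ C
  [8] b5 r4: had r4 ⇒ H

TRACE = E,E,C,H,H,H,E,C,H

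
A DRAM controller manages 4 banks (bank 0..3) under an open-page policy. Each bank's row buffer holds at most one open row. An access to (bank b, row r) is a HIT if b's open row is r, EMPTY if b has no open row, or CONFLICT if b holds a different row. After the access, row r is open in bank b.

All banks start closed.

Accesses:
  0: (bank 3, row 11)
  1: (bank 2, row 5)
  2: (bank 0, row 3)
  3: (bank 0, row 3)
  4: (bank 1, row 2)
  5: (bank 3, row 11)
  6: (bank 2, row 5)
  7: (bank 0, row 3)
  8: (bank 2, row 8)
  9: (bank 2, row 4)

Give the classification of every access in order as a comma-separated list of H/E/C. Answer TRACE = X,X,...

TRACE = E,E,E,H,E,H,H,H,C,C

step 0: bank3 None->11 [EMPTY]
step 1: bank2 None->5 [EMPTY]
step 2: bank0 None->3 [EMPTY]
step 3: bank0 3->3 [HIT]
step 4: bank1 None->2 [EMPTY]
step 5: bank3 11->11 [HIT]
step 6: bank2 5->5 [HIT]
step 7: bank0 3->3 [HIT]
step 8: bank2 5->8 [CONFLICT]
step 9: bank2 8->4 [CONFLICT]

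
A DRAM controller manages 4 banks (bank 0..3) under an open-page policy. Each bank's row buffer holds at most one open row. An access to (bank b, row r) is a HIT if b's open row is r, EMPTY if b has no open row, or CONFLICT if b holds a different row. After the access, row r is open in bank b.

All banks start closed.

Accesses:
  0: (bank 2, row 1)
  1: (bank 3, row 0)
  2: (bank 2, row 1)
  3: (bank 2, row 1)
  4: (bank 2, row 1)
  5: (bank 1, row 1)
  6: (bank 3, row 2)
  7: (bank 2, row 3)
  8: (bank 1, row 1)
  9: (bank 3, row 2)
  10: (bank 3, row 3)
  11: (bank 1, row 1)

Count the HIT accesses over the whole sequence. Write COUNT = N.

COUNT = 6

  [0] b2 r1: no row ⇒ E
  [1] b3 r0: no row ⇒ E
  [2] b2 r1: had r1 ⇒ H
  [3] b2 r1: had r1 ⇒ H
  [4] b2 r1: had r1 ⇒ H
  [5] b1 r1: no row ⇒ E
  [6] b3 r2: had r0 ⇒ C
  [7] b2 r3: had r1 ⇒ C
  [8] b1 r1: had r1 ⇒ H
  [9] b3 r2: had r2 ⇒ H
  [10] b3 r3: had r2 ⇒ C
  [11] b1 r1: had r1 ⇒ H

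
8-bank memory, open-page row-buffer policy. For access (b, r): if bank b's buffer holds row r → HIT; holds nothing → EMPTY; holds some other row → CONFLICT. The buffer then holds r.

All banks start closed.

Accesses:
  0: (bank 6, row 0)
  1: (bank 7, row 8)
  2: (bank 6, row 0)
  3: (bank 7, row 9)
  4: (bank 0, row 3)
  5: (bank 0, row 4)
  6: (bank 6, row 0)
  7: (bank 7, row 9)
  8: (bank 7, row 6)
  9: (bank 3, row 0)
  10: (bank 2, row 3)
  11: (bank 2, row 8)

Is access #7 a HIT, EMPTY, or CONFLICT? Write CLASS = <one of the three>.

CLASS = HIT

#0 (6,0) E
#1 (7,8) E
#2 (6,0) H  (was 0)
#3 (7,9) C  (was 8)
#4 (0,3) E
#5 (0,4) C  (was 3)
#6 (6,0) H  (was 0)
#7 (7,9) H  (was 9)
#8 (7,6) C  (was 9)
#9 (3,0) E
#10 (2,3) E
#11 (2,8) C  (was 3)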